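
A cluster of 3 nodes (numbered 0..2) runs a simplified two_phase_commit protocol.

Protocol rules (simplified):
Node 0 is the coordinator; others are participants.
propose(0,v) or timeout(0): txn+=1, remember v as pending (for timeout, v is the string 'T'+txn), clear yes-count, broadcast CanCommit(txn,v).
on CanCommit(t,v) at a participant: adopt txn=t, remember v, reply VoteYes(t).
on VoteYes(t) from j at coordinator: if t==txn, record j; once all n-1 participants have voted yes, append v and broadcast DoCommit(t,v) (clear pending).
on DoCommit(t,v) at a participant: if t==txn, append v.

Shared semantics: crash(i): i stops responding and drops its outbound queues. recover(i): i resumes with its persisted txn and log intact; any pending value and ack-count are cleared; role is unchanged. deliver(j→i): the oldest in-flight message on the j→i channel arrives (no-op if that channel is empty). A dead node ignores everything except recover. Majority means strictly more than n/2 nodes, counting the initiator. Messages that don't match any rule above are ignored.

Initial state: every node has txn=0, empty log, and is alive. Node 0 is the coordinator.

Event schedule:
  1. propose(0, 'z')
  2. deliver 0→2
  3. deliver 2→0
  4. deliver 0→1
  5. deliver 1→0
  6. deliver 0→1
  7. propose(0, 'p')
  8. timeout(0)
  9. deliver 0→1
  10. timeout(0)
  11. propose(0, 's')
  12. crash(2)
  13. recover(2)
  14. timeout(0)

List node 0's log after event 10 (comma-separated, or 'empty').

z

step 1 propose(0,'z'): 0={coor,t=1,log=-}
step 2 deliver 0→2: 2={part,t=1,log=-}
step 3 deliver 2→0: —
step 4 deliver 0→1: 1={part,t=1,log=-}
step 5 deliver 1→0: 0={coor,t=1,log=z}
step 6 deliver 0→1: 1={part,t=1,log=z}
step 7 propose(0,'p'): 0={coor,t=2,log=z}
step 8 timeout(0): 0={coor,t=3,log=z}
step 9 deliver 0→1: 1={part,t=2,log=z}
step 10 timeout(0): 0={coor,t=4,log=z}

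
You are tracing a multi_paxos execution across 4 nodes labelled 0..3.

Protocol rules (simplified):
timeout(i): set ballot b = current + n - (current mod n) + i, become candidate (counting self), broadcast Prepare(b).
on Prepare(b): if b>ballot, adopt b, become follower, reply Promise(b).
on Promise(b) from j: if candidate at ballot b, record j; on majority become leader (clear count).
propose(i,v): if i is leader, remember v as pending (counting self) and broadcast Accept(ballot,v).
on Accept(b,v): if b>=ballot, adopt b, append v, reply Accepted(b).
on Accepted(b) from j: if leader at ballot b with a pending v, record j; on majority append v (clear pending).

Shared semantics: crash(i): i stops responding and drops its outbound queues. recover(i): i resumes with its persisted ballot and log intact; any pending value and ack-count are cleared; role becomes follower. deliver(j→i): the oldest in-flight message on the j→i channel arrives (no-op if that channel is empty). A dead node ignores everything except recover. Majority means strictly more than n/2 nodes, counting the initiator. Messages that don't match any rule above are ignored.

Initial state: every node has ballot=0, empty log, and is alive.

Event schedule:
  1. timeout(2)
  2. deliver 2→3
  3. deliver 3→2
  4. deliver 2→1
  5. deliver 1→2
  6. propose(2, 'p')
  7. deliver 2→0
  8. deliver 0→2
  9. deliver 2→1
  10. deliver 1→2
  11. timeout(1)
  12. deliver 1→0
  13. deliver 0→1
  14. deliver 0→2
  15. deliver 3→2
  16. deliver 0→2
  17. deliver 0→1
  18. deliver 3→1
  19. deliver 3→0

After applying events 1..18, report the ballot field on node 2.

6

[1] timeout(2) → N2(cand b6 [-])
[2] deliver 2→3 → N3(foll b6 [-])
[3] deliver 3→2 → ∅
[4] deliver 2→1 → N1(foll b6 [-])
[5] deliver 1→2 → N2(lead b6 [-])
[6] propose(2,'p') → ∅
[7] deliver 2→0 → N0(foll b6 [-])
[8] deliver 0→2 → ∅
[9] deliver 2→1 → N1(foll b6 [p])
[10] deliver 1→2 → ∅
[11] timeout(1) → N1(cand b9 [p])
[12] deliver 1→0 → N0(foll b9 [-])
[13] deliver 0→1 → ∅
[14] deliver 0→2 → ∅
[15] deliver 3→2 → ∅
[16] deliver 0→2 → ∅
[17] deliver 0→1 → ∅
[18] deliver 3→1 → ∅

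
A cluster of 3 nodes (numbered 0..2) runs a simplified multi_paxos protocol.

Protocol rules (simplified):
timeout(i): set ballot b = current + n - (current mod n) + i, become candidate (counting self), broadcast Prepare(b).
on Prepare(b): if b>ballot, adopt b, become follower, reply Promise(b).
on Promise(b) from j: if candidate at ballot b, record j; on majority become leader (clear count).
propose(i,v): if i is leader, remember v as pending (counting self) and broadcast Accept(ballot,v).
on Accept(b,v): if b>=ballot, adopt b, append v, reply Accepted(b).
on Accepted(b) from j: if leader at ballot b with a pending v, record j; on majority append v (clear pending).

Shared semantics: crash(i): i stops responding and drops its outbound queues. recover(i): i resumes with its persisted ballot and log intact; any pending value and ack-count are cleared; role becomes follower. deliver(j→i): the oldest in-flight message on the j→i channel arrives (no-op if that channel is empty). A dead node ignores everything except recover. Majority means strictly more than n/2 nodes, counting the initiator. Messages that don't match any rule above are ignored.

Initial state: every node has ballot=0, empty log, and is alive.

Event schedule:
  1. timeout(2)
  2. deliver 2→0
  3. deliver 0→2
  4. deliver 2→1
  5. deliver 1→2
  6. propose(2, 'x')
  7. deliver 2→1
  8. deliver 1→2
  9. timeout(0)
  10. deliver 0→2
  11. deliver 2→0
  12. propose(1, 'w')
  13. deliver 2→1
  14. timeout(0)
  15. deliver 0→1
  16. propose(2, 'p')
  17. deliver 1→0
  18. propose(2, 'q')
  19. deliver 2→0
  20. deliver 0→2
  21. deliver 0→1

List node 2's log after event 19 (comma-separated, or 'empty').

step 1 timeout(2): 2={cand,b=5,log=-}
step 2 deliver 2→0: 0={foll,b=5,log=-}
step 3 deliver 0→2: 2={lead,b=5,log=-}
step 4 deliver 2→1: 1={foll,b=5,log=-}
step 5 deliver 1→2: —
step 6 propose(2,'x'): —
step 7 deliver 2→1: 1={foll,b=5,log=x}
step 8 deliver 1→2: 2={lead,b=5,log=x}
step 9 timeout(0): 0={cand,b=6,log=-}
step 10 deliver 0→2: 2={foll,b=6,log=x}
step 11 deliver 2→0: —
step 12 propose(1,'w'): —
step 13 deliver 2→1: —
step 14 timeout(0): 0={cand,b=9,log=-}
step 15 deliver 0→1: 1={foll,b=6,log=x}
step 16 propose(2,'p'): —
step 17 deliver 1→0: —
step 18 propose(2,'q'): —
step 19 deliver 2→0: —

x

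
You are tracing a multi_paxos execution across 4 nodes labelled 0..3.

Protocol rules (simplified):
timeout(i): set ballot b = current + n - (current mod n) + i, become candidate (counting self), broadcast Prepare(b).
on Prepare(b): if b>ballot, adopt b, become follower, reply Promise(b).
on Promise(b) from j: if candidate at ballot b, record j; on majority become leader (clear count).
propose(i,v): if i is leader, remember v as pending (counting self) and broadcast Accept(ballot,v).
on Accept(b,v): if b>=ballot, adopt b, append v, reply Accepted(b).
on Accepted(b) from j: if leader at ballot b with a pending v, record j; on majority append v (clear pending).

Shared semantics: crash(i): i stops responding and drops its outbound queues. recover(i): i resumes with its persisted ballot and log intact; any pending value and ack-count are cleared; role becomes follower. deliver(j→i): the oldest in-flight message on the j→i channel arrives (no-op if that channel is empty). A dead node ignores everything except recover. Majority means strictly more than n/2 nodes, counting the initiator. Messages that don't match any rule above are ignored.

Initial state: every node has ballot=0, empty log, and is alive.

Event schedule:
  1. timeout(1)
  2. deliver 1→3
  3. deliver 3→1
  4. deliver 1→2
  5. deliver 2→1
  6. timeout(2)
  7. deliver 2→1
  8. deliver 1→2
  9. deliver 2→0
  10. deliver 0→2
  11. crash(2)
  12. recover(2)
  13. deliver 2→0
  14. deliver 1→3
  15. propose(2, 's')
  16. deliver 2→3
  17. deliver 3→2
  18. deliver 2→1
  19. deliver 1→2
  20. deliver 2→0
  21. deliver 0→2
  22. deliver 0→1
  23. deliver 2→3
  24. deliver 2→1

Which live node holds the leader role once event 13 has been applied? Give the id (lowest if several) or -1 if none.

-1

1. timeout(1):  <1:cand b5 ->
2. deliver 1→3:  <3:foll b5 ->
3. deliver 3→1:  nop
4. deliver 1→2:  <2:foll b5 ->
5. deliver 2→1:  <1:lead b5 ->
6. timeout(2):  <2:cand b10 ->
7. deliver 2→1:  <1:foll b10 ->
8. deliver 1→2:  nop
9. deliver 2→0:  <0:foll b10 ->
10. deliver 0→2:  <2:lead b10 ->
11. crash(2):  <2:✗lead b10 ->
12. recover(2):  <2:foll b10 ->
13. deliver 2→0:  nop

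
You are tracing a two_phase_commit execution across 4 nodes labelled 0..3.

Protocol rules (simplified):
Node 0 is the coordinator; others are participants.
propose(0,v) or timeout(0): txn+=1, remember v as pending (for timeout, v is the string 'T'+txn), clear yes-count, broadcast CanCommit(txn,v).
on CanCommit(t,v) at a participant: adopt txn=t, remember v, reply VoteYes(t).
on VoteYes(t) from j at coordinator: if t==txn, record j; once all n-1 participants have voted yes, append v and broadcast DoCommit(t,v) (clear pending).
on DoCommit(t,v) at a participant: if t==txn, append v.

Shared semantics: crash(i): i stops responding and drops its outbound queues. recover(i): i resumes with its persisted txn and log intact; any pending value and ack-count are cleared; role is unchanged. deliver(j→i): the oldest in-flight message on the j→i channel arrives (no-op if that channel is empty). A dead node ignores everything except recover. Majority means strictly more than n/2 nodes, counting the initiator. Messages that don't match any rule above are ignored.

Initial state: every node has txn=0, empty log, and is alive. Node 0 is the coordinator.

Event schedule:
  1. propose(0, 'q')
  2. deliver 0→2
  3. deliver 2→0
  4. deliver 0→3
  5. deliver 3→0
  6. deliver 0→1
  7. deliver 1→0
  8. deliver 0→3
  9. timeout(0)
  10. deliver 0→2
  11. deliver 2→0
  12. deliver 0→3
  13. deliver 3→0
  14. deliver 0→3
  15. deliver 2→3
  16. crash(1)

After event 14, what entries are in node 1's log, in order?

after 1 — propose(0,'q'): n0:coor/t1/[-]
after 2 — deliver 0→2: n2:part/t1/[-]
after 3 — deliver 2→0: ·
after 4 — deliver 0→3: n3:part/t1/[-]
after 5 — deliver 3→0: ·
after 6 — deliver 0→1: n1:part/t1/[-]
after 7 — deliver 1→0: n0:coor/t1/[q]
after 8 — deliver 0→3: n3:part/t1/[q]
after 9 — timeout(0): n0:coor/t2/[q]
after 10 — deliver 0→2: n2:part/t1/[q]
after 11 — deliver 2→0: ·
after 12 — deliver 0→3: n3:part/t2/[q]
after 13 — deliver 3→0: ·
after 14 — deliver 0→3: ·

empty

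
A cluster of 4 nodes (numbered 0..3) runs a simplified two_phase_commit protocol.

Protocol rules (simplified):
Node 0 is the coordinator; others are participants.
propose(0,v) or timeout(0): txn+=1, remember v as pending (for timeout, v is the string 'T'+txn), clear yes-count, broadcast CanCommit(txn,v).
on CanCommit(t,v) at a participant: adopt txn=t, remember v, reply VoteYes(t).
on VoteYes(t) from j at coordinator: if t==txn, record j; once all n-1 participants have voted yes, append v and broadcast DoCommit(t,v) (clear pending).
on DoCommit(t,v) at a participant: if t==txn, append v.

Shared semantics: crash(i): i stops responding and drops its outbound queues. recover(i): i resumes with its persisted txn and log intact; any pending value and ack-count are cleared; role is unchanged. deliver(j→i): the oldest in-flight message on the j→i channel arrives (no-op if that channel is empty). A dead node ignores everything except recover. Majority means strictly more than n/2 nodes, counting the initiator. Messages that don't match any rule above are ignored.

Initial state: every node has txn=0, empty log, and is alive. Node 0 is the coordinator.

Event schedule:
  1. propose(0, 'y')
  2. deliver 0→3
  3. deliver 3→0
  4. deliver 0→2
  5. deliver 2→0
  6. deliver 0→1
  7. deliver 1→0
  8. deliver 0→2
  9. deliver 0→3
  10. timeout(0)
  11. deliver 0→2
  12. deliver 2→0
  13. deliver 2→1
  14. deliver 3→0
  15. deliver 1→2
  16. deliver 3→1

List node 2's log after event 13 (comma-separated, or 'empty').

y

step 1 propose(0,'y'): 0={coor,t=1,log=-}
step 2 deliver 0→3: 3={part,t=1,log=-}
step 3 deliver 3→0: —
step 4 deliver 0→2: 2={part,t=1,log=-}
step 5 deliver 2→0: —
step 6 deliver 0→1: 1={part,t=1,log=-}
step 7 deliver 1→0: 0={coor,t=1,log=y}
step 8 deliver 0→2: 2={part,t=1,log=y}
step 9 deliver 0→3: 3={part,t=1,log=y}
step 10 timeout(0): 0={coor,t=2,log=y}
step 11 deliver 0→2: 2={part,t=2,log=y}
step 12 deliver 2→0: —
step 13 deliver 2→1: —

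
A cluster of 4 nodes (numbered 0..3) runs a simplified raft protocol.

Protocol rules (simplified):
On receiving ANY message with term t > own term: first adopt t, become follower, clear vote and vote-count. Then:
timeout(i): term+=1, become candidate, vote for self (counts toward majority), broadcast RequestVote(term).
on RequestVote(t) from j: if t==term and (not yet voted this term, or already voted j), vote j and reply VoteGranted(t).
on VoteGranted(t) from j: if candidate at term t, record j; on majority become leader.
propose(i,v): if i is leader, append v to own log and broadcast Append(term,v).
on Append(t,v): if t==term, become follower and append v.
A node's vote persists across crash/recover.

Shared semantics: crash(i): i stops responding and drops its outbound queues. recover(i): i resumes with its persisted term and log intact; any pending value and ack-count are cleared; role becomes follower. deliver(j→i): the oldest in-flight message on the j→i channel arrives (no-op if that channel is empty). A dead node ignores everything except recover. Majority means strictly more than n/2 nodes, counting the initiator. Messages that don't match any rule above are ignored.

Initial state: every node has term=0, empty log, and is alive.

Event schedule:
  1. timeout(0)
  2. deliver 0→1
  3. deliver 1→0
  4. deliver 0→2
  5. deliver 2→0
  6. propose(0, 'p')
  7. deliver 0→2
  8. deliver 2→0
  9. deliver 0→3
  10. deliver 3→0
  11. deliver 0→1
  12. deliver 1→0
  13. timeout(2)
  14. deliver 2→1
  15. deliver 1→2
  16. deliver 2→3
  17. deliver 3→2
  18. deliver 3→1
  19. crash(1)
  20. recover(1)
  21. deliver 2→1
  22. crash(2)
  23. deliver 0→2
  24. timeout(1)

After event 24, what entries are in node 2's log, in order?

p

e1 timeout(0): 0[cand,t=1,-]
e2 deliver 0→1: 1[foll,t=1,-]
e3 deliver 1→0: ·
e4 deliver 0→2: 2[foll,t=1,-]
e5 deliver 2→0: 0[lead,t=1,-]
e6 propose(0,'p'): 0[lead,t=1,p]
e7 deliver 0→2: 2[foll,t=1,p]
e8 deliver 2→0: ·
e9 deliver 0→3: 3[foll,t=1,-]
e10 deliver 3→0: ·
e11 deliver 0→1: 1[foll,t=1,p]
e12 deliver 1→0: ·
e13 timeout(2): 2[cand,t=2,p]
e14 deliver 2→1: 1[foll,t=2,p]
e15 deliver 1→2: ·
e16 deliver 2→3: 3[foll,t=2,-]
e17 deliver 3→2: 2[lead,t=2,p]
e18 deliver 3→1: ·
e19 crash(1): 1[✗foll,t=2,p]
e20 recover(1): 1[foll,t=2,p]
e21 deliver 2→1: ·
e22 crash(2): 2[✗lead,t=2,p]
e23 deliver 0→2: ·
e24 timeout(1): 1[cand,t=3,p]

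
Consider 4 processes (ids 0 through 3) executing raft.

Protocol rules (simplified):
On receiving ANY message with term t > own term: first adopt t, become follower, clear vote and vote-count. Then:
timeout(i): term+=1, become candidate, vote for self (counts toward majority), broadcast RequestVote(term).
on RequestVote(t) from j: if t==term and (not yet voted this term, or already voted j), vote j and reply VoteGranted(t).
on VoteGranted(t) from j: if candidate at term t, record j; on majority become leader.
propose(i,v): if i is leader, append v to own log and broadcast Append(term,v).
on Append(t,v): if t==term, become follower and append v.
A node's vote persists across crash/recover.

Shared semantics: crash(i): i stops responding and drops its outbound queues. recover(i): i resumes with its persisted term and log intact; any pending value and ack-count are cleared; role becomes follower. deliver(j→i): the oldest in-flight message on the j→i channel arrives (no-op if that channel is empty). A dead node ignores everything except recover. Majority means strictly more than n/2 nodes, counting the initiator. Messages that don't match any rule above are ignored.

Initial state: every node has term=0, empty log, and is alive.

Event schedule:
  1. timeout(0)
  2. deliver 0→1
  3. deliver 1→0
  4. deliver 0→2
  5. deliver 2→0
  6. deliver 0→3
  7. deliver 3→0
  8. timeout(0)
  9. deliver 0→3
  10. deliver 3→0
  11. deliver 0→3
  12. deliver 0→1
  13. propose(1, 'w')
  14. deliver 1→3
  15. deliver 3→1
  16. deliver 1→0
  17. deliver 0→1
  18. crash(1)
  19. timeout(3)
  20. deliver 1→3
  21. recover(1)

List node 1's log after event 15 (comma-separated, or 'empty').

empty

1. timeout(0):  <0:cand t1 ->
2. deliver 0→1:  <1:foll t1 ->
3. deliver 1→0:  nop
4. deliver 0→2:  <2:foll t1 ->
5. deliver 2→0:  <0:lead t1 ->
6. deliver 0→3:  <3:foll t1 ->
7. deliver 3→0:  nop
8. timeout(0):  <0:cand t2 ->
9. deliver 0→3:  <3:foll t2 ->
10. deliver 3→0:  nop
11. deliver 0→3:  nop
12. deliver 0→1:  <1:foll t2 ->
13. propose(1,'w'):  nop
14. deliver 1→3:  nop
15. deliver 3→1:  nop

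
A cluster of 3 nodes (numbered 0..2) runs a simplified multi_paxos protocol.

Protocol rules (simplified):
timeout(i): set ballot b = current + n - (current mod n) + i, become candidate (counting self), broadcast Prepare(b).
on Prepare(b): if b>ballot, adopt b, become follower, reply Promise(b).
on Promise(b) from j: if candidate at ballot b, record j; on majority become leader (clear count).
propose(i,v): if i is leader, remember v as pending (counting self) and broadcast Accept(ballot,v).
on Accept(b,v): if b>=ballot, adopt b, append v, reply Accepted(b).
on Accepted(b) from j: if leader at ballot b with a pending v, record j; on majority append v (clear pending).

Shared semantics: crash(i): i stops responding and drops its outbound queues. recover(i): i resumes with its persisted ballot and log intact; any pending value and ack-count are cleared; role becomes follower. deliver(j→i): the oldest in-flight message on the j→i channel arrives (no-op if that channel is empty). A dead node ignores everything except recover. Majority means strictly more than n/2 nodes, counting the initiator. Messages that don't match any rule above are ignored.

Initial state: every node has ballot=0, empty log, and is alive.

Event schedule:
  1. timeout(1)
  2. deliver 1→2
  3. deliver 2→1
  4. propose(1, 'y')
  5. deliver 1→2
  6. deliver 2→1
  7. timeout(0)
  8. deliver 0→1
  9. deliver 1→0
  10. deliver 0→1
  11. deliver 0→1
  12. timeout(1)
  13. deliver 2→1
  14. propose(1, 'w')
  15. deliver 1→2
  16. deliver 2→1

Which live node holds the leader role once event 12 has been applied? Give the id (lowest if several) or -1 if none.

-1

e1 timeout(1): 1[cand,b=4,-]
e2 deliver 1→2: 2[foll,b=4,-]
e3 deliver 2→1: 1[lead,b=4,-]
e4 propose(1,'y'): ·
e5 deliver 1→2: 2[foll,b=4,y]
e6 deliver 2→1: 1[lead,b=4,y]
e7 timeout(0): 0[cand,b=3,-]
e8 deliver 0→1: ·
e9 deliver 1→0: 0[foll,b=4,-]
e10 deliver 0→1: ·
e11 deliver 0→1: ·
e12 timeout(1): 1[cand,b=7,y]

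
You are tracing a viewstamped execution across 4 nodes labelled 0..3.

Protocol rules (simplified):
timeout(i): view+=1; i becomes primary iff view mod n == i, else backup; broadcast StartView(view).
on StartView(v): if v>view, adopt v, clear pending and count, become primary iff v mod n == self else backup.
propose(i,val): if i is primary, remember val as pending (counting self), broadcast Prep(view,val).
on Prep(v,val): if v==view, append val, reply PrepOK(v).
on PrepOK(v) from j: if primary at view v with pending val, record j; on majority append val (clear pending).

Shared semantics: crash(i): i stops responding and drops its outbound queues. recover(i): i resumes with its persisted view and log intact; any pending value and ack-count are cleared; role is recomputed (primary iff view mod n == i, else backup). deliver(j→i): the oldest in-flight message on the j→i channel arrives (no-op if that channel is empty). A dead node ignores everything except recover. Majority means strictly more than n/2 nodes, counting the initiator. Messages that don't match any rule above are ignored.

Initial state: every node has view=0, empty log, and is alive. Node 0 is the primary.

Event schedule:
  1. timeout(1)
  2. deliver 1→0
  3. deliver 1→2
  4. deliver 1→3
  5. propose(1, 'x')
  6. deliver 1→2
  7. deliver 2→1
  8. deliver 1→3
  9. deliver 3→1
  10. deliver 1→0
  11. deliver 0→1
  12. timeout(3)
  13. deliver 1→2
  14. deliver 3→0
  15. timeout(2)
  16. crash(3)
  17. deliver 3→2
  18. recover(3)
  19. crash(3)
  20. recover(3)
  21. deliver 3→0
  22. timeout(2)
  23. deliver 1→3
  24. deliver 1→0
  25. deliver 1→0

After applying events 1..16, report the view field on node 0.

after 1 — timeout(1): n1:prim/v1/[-]
after 2 — deliver 1→0: n0:back/v1/[-]
after 3 — deliver 1→2: n2:back/v1/[-]
after 4 — deliver 1→3: n3:back/v1/[-]
after 5 — propose(1,'x'): ·
after 6 — deliver 1→2: n2:back/v1/[x]
after 7 — deliver 2→1: ·
after 8 — deliver 1→3: n3:back/v1/[x]
after 9 — deliver 3→1: n1:prim/v1/[x]
after 10 — deliver 1→0: n0:back/v1/[x]
after 11 — deliver 0→1: ·
after 12 — timeout(3): n3:back/v2/[x]
after 13 — deliver 1→2: ·
after 14 — deliver 3→0: n0:back/v2/[x]
after 15 — timeout(2): n2:prim/v2/[x]
after 16 — crash(3): n3:✗back/v2/[x]

2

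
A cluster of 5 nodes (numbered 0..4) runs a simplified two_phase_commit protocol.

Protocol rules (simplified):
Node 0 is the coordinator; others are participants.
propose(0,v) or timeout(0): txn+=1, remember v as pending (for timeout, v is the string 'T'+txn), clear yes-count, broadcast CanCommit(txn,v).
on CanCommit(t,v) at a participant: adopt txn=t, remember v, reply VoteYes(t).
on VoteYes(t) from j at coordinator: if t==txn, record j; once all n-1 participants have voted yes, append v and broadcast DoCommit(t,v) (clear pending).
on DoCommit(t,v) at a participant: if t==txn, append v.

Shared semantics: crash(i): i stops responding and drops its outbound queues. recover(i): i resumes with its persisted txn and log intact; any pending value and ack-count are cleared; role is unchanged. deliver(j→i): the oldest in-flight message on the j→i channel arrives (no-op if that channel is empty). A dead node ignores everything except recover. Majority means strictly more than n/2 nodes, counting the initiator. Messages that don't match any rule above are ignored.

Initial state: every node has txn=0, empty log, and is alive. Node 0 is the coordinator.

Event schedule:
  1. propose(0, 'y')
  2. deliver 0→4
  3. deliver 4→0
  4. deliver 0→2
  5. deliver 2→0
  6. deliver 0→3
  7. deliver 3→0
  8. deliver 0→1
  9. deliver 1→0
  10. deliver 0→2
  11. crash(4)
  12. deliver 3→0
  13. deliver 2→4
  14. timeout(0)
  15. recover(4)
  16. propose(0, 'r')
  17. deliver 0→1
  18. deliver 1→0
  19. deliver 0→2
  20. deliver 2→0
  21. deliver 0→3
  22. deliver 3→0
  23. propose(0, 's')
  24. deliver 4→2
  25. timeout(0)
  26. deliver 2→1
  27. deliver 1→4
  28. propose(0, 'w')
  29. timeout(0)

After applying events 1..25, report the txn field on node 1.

[1] propose(0,'y') → N0(coor t1 [-])
[2] deliver 0→4 → N4(part t1 [-])
[3] deliver 4→0 → ∅
[4] deliver 0→2 → N2(part t1 [-])
[5] deliver 2→0 → ∅
[6] deliver 0→3 → N3(part t1 [-])
[7] deliver 3→0 → ∅
[8] deliver 0→1 → N1(part t1 [-])
[9] deliver 1→0 → N0(coor t1 [y])
[10] deliver 0→2 → N2(part t1 [y])
[11] crash(4) → N4(✗part t1 [-])
[12] deliver 3→0 → ∅
[13] deliver 2→4 → ∅
[14] timeout(0) → N0(coor t2 [y])
[15] recover(4) → N4(part t1 [-])
[16] propose(0,'r') → N0(coor t3 [y])
[17] deliver 0→1 → N1(part t1 [y])
[18] deliver 1→0 → ∅
[19] deliver 0→2 → N2(part t2 [y])
[20] deliver 2→0 → ∅
[21] deliver 0→3 → N3(part t1 [y])
[22] deliver 3→0 → ∅
[23] propose(0,'s') → N0(coor t4 [y])
[24] deliver 4→2 → ∅
[25] timeout(0) → N0(coor t5 [y])

1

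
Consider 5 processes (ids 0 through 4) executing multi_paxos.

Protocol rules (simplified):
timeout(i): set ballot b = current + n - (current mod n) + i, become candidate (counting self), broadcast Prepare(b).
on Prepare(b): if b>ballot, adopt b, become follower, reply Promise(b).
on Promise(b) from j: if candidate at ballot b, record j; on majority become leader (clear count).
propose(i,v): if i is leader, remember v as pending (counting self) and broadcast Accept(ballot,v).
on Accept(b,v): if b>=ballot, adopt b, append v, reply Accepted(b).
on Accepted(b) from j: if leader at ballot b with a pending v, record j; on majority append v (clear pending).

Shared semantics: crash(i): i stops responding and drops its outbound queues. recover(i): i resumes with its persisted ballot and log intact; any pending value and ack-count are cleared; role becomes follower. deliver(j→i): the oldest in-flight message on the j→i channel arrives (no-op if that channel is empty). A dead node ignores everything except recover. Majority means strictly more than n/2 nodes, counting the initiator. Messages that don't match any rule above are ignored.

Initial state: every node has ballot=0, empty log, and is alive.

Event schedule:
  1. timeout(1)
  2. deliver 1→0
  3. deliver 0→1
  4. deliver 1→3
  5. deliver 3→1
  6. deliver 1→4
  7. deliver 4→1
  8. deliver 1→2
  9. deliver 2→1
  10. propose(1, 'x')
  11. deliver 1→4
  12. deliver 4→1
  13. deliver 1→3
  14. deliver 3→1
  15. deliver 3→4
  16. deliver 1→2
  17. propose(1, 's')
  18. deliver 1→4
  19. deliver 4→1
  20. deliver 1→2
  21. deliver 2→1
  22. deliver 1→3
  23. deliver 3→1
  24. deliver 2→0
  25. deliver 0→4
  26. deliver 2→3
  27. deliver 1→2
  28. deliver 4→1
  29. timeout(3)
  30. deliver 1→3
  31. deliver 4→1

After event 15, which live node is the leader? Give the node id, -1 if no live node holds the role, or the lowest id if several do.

step 1 timeout(1): 1={cand,b=6,log=-}
step 2 deliver 1→0: 0={foll,b=6,log=-}
step 3 deliver 0→1: —
step 4 deliver 1→3: 3={foll,b=6,log=-}
step 5 deliver 3→1: 1={lead,b=6,log=-}
step 6 deliver 1→4: 4={foll,b=6,log=-}
step 7 deliver 4→1: —
step 8 deliver 1→2: 2={foll,b=6,log=-}
step 9 deliver 2→1: —
step 10 propose(1,'x'): —
step 11 deliver 1→4: 4={foll,b=6,log=x}
step 12 deliver 4→1: —
step 13 deliver 1→3: 3={foll,b=6,log=x}
step 14 deliver 3→1: 1={lead,b=6,log=x}
step 15 deliver 3→4: —

1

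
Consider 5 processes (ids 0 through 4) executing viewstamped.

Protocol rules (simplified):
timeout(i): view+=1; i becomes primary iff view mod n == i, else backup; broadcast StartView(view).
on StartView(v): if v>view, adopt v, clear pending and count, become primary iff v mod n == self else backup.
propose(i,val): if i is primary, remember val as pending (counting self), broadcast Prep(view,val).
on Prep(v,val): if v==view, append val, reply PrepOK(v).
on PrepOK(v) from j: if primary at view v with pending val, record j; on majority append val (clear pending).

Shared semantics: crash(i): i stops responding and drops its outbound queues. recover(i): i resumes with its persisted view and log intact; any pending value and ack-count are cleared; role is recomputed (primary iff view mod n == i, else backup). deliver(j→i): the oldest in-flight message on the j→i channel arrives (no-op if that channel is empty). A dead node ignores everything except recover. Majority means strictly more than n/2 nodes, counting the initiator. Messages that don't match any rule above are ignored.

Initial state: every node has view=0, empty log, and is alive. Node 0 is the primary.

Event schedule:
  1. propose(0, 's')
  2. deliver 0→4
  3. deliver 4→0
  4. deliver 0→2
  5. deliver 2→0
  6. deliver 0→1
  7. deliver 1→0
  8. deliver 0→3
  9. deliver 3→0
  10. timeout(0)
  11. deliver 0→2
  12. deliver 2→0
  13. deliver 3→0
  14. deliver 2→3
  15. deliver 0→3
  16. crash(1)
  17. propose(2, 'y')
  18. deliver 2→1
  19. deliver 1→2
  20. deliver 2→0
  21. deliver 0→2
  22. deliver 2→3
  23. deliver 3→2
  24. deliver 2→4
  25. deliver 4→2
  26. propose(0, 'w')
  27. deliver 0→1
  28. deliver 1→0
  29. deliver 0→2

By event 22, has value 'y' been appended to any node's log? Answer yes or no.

no

e1 propose(0,'s'): ·
e2 deliver 0→4: 4[back,v=0,s]
e3 deliver 4→0: ·
e4 deliver 0→2: 2[back,v=0,s]
e5 deliver 2→0: 0[prim,v=0,s]
e6 deliver 0→1: 1[back,v=0,s]
e7 deliver 1→0: ·
e8 deliver 0→3: 3[back,v=0,s]
e9 deliver 3→0: ·
e10 timeout(0): 0[back,v=1,s]
e11 deliver 0→2: 2[back,v=1,s]
e12 deliver 2→0: ·
e13 deliver 3→0: ·
e14 deliver 2→3: ·
e15 deliver 0→3: 3[back,v=1,s]
e16 crash(1): 1[✗back,v=0,s]
e17 propose(2,'y'): ·
e18 deliver 2→1: ·
e19 deliver 1→2: ·
e20 deliver 2→0: ·
e21 deliver 0→2: ·
e22 deliver 2→3: ·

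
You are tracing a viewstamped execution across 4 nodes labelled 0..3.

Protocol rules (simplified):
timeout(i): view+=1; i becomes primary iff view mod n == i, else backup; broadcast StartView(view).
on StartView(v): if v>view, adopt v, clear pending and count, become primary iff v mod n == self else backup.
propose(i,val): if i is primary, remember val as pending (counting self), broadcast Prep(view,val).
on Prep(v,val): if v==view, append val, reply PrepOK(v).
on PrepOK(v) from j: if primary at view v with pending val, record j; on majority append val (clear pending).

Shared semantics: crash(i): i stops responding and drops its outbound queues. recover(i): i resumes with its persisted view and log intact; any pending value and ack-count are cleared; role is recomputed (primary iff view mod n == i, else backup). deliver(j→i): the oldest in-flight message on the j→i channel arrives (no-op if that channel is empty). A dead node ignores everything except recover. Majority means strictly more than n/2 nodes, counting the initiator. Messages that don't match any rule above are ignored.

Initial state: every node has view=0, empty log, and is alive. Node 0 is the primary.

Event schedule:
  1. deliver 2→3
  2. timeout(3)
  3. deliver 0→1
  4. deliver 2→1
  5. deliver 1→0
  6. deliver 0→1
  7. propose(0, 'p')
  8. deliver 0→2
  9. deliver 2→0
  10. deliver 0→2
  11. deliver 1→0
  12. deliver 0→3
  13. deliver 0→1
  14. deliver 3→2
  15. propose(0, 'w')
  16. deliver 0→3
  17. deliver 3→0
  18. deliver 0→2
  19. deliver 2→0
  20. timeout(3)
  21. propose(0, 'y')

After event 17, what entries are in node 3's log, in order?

step 1 deliver 2→3: —
step 2 timeout(3): 3={back,v=1,log=-}
step 3 deliver 0→1: —
step 4 deliver 2→1: —
step 5 deliver 1→0: —
step 6 deliver 0→1: —
step 7 propose(0,'p'): —
step 8 deliver 0→2: 2={back,v=0,log=p}
step 9 deliver 2→0: —
step 10 deliver 0→2: —
step 11 deliver 1→0: —
step 12 deliver 0→3: —
step 13 deliver 0→1: 1={back,v=0,log=p}
step 14 deliver 3→2: 2={back,v=1,log=p}
step 15 propose(0,'w'): —
step 16 deliver 0→3: —
step 17 deliver 3→0: 0={back,v=1,log=-}

empty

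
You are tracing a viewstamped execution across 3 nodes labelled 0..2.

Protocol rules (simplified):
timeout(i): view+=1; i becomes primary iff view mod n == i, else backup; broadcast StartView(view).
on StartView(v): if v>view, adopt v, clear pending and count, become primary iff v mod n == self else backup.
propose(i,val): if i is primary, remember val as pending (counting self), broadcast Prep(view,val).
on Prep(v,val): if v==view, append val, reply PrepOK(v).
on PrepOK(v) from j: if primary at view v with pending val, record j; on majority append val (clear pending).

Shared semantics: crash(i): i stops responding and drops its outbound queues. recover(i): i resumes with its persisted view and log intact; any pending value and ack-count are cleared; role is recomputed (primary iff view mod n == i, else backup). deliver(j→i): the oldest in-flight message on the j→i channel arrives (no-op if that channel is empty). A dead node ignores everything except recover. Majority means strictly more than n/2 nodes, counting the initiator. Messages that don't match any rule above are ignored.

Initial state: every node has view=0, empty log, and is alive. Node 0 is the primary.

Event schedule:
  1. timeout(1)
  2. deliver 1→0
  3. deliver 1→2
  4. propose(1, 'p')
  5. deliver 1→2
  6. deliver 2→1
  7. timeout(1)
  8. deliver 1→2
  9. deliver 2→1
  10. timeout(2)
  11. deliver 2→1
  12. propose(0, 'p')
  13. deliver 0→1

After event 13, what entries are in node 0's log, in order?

empty

[1] timeout(1) → N1(prim v1 [-])
[2] deliver 1→0 → N0(back v1 [-])
[3] deliver 1→2 → N2(back v1 [-])
[4] propose(1,'p') → ∅
[5] deliver 1→2 → N2(back v1 [p])
[6] deliver 2→1 → N1(prim v1 [p])
[7] timeout(1) → N1(back v2 [p])
[8] deliver 1→2 → N2(prim v2 [p])
[9] deliver 2→1 → ∅
[10] timeout(2) → N2(back v3 [p])
[11] deliver 2→1 → N1(back v3 [p])
[12] propose(0,'p') → ∅
[13] deliver 0→1 → ∅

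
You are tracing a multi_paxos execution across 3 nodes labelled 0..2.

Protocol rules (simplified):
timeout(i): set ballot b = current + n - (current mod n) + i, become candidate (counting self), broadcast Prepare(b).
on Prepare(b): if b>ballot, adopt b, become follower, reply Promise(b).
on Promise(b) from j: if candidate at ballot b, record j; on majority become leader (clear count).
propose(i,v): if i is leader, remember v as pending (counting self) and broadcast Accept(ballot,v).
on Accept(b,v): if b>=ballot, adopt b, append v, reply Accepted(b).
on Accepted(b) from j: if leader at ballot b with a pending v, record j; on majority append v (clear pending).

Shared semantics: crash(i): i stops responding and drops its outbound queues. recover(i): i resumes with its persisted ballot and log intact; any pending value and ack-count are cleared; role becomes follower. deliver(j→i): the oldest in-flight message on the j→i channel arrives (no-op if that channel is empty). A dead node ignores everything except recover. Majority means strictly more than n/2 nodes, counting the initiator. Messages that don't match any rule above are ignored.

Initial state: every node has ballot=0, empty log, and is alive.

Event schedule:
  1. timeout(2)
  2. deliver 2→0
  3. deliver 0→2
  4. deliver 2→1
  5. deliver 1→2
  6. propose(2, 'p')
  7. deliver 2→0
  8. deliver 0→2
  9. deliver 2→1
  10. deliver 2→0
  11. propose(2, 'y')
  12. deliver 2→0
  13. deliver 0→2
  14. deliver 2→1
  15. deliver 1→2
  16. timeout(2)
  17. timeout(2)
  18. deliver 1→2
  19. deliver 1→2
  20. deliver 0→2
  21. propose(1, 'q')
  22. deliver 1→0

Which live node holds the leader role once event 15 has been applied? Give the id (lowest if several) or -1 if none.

step 1 timeout(2): 2={cand,b=5,log=-}
step 2 deliver 2→0: 0={foll,b=5,log=-}
step 3 deliver 0→2: 2={lead,b=5,log=-}
step 4 deliver 2→1: 1={foll,b=5,log=-}
step 5 deliver 1→2: —
step 6 propose(2,'p'): —
step 7 deliver 2→0: 0={foll,b=5,log=p}
step 8 deliver 0→2: 2={lead,b=5,log=p}
step 9 deliver 2→1: 1={foll,b=5,log=p}
step 10 deliver 2→0: —
step 11 propose(2,'y'): —
step 12 deliver 2→0: 0={foll,b=5,log=p,y}
step 13 deliver 0→2: 2={lead,b=5,log=p,y}
step 14 deliver 2→1: 1={foll,b=5,log=p,y}
step 15 deliver 1→2: —

2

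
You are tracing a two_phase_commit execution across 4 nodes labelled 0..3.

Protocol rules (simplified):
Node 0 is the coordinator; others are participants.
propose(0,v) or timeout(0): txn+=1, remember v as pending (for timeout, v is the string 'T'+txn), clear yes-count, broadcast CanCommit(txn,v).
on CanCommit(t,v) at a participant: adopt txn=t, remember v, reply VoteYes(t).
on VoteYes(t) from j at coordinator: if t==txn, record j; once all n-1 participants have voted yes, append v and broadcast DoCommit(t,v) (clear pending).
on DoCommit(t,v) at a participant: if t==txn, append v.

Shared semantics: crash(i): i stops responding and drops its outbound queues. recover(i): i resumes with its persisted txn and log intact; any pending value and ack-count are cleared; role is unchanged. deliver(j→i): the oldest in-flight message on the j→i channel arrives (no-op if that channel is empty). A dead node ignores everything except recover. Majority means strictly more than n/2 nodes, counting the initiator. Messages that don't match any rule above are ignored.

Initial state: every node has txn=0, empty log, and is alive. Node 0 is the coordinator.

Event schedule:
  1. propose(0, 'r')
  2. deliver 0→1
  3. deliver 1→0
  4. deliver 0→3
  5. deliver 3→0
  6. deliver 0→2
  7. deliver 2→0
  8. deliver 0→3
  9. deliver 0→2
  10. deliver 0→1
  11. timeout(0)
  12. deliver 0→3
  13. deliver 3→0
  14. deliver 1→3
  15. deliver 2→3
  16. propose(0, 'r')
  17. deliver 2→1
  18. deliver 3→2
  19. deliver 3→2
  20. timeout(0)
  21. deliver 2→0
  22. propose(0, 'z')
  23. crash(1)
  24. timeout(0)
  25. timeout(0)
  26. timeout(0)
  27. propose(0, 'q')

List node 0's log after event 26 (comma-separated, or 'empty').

r

[1] propose(0,'r') → N0(coor t1 [-])
[2] deliver 0→1 → N1(part t1 [-])
[3] deliver 1→0 → ∅
[4] deliver 0→3 → N3(part t1 [-])
[5] deliver 3→0 → ∅
[6] deliver 0→2 → N2(part t1 [-])
[7] deliver 2→0 → N0(coor t1 [r])
[8] deliver 0→3 → N3(part t1 [r])
[9] deliver 0→2 → N2(part t1 [r])
[10] deliver 0→1 → N1(part t1 [r])
[11] timeout(0) → N0(coor t2 [r])
[12] deliver 0→3 → N3(part t2 [r])
[13] deliver 3→0 → ∅
[14] deliver 1→3 → ∅
[15] deliver 2→3 → ∅
[16] propose(0,'r') → N0(coor t3 [r])
[17] deliver 2→1 → ∅
[18] deliver 3→2 → ∅
[19] deliver 3→2 → ∅
[20] timeout(0) → N0(coor t4 [r])
[21] deliver 2→0 → ∅
[22] propose(0,'z') → N0(coor t5 [r])
[23] crash(1) → N1(✗part t1 [r])
[24] timeout(0) → N0(coor t6 [r])
[25] timeout(0) → N0(coor t7 [r])
[26] timeout(0) → N0(coor t8 [r])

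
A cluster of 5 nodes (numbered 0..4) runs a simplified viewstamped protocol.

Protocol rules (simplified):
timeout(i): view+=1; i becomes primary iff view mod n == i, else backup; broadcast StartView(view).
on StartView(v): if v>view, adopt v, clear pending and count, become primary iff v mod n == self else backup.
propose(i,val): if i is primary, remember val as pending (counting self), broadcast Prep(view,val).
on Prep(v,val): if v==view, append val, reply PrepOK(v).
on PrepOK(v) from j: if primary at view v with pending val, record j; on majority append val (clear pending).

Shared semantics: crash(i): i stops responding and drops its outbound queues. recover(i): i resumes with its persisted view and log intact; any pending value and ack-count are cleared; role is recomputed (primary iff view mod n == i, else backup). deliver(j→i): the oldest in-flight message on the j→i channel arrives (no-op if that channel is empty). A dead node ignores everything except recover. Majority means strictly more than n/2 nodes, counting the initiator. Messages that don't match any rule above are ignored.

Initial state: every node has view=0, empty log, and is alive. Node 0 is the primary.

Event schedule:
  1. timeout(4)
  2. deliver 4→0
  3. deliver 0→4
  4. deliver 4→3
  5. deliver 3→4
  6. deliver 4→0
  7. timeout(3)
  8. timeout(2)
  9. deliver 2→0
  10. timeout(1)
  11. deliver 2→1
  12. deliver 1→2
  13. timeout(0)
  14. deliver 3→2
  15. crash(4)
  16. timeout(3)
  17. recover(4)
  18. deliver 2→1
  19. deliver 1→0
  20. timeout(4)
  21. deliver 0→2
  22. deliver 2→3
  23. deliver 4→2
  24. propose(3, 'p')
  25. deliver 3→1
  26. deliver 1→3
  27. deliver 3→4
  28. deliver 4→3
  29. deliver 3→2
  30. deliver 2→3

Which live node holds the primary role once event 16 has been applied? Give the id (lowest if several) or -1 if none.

[1] timeout(4) → N4(back v1 [-])
[2] deliver 4→0 → N0(back v1 [-])
[3] deliver 0→4 → ∅
[4] deliver 4→3 → N3(back v1 [-])
[5] deliver 3→4 → ∅
[6] deliver 4→0 → ∅
[7] timeout(3) → N3(back v2 [-])
[8] timeout(2) → N2(back v1 [-])
[9] deliver 2→0 → ∅
[10] timeout(1) → N1(prim v1 [-])
[11] deliver 2→1 → ∅
[12] deliver 1→2 → ∅
[13] timeout(0) → N0(back v2 [-])
[14] deliver 3→2 → N2(prim v2 [-])
[15] crash(4) → N4(✗back v1 [-])
[16] timeout(3) → N3(prim v3 [-])

1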